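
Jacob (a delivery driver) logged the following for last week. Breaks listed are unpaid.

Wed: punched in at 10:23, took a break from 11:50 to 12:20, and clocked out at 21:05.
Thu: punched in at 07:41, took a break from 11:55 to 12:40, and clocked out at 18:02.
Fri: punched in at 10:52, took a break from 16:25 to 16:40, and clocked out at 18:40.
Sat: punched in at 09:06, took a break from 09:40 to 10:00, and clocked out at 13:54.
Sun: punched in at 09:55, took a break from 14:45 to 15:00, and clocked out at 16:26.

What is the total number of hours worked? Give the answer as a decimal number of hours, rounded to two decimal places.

Wed: 10:23–21:05 = 10 h 42 min; less 30 min break → 10 h 12 min
Thu: 07:41–18:02 = 10 h 21 min; less 45 min break → 9 h 36 min
Fri: 10:52–18:40 = 7 h 48 min; less 15 min break → 7 h 33 min
Sat: 09:06–13:54 = 4 h 48 min; less 20 min break → 4 h 28 min
Sun: 09:55–16:26 = 6 h 31 min; less 15 min break → 6 h 16 min
Total: 10 h 12 min + 9 h 36 min + 7 h 33 min + 4 h 28 min + 6 h 16 min = 38 h 5 min.

38.08 hours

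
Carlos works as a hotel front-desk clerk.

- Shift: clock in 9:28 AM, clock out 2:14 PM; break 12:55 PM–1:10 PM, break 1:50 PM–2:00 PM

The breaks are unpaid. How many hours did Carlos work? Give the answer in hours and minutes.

Shift: 9:28 AM–2:14 PM = 4 h 46 min; less 25 min break → 4 h 21 min

4 h 21 min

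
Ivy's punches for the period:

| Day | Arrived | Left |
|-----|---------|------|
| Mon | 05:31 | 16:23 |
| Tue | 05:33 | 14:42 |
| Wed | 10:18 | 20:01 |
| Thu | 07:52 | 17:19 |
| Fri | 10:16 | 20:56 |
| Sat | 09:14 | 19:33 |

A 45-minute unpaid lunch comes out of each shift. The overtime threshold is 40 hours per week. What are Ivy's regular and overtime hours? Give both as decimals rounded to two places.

Regular 40.00 hours, overtime 15.67 hours

Mon: 05:31–16:23 = 10 h 52 min; less 45 min break → 10 h 7 min
Tue: 05:33–14:42 = 9 h 9 min; less 45 min break → 8 h 24 min
Wed: 10:18–20:01 = 9 h 43 min; less 45 min break → 8 h 58 min
Thu: 07:52–17:19 = 9 h 27 min; less 45 min break → 8 h 42 min
Fri: 10:16–20:56 = 10 h 40 min; less 45 min break → 9 h 55 min
Sat: 09:14–19:33 = 10 h 19 min; less 45 min break → 9 h 34 min
Total worked: 55 h 40 min = 55.67 h.
Threshold 40 h → overtime 15 h 40 min, regular 40 h 0 min.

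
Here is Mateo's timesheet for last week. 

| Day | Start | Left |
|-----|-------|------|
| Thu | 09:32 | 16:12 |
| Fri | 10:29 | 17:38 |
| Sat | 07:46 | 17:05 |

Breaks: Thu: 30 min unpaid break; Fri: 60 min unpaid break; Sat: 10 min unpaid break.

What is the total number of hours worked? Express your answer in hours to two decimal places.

21.47 hours

Thu: 09:32–16:12 = 6 h 40 min; less 30 min break → 6 h 10 min
Fri: 10:29–17:38 = 7 h 9 min; less 60 min break → 6 h 9 min
Sat: 07:46–17:05 = 9 h 19 min; less 10 min break → 9 h 9 min
Total: 6 h 10 min + 6 h 9 min + 9 h 9 min = 21 h 28 min.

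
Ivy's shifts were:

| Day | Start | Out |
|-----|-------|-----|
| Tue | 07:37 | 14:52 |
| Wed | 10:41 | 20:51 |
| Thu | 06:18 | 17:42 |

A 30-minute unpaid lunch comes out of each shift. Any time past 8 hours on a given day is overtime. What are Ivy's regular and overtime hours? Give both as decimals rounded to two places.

Regular 22.75 hours, overtime 4.57 hours

Tue: 07:37–14:52 = 7 h 15 min; less 30 min break → 6 h 45 min
Wed: 10:41–20:51 = 10 h 10 min; less 30 min break → 9 h 40 min
Thu: 06:18–17:42 = 11 h 24 min; less 30 min break → 10 h 54 min
Tue reg 6 h 45 min / OT 0 h 0 min; Wed reg 8 h 0 min / OT 1 h 40 min; Thu reg 8 h 0 min / OT 2 h 54 min.
Totals: regular 22 h 45 min, overtime 4 h 34 min.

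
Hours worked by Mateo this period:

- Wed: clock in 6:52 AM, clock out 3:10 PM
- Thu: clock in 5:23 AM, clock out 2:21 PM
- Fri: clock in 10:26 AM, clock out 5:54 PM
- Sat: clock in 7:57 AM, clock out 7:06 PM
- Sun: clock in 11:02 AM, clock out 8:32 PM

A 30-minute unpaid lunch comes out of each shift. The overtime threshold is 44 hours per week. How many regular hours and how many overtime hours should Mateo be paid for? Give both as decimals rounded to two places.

Wed: 6:52 AM–3:10 PM = 8 h 18 min; less 30 min break → 7 h 48 min
Thu: 5:23 AM–2:21 PM = 8 h 58 min; less 30 min break → 8 h 28 min
Fri: 10:26 AM–5:54 PM = 7 h 28 min; less 30 min break → 6 h 58 min
Sat: 7:57 AM–7:06 PM = 11 h 9 min; less 30 min break → 10 h 39 min
Sun: 11:02 AM–8:32 PM = 9 h 30 min; less 30 min break → 9 h 0 min
Total worked: 42 h 53 min = 42.88 h.
Threshold 44 h → overtime 0 h 0 min, regular 42 h 53 min.

Regular 42.88 hours, overtime 0.00 hours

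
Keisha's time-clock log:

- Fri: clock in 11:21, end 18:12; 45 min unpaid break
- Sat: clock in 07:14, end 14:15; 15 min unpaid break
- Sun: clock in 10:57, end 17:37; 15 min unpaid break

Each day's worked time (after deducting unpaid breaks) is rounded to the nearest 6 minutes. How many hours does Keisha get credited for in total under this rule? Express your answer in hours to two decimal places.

19.30 hours

Fri: 11:21–18:12 = 6 h 51 min − 45 min = 6 h 6 min → rounds to 6 h 6 min
Sat: 07:14–14:15 = 7 h 1 min − 15 min = 6 h 46 min → rounds to 6 h 48 min
Sun: 10:57–17:37 = 6 h 40 min − 15 min = 6 h 25 min → rounds to 6 h 24 min
Total credited: 19 h 18 min.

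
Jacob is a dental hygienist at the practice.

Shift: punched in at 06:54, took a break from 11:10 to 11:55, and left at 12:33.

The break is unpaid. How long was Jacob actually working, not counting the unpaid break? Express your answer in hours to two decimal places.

4.90 hours

Shift: 06:54–12:33 = 5 h 39 min; less 45 min break → 4 h 54 min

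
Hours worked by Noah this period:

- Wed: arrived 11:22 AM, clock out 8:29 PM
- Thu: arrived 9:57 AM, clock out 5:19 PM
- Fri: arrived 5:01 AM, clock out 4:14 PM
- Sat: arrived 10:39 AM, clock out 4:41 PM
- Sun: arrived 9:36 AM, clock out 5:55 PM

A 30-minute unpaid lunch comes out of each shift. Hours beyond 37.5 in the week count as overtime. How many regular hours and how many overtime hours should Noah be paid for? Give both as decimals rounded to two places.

Regular 37.50 hours, overtime 2.05 hours

Wed: 11:22 AM–8:29 PM = 9 h 7 min; less 30 min break → 8 h 37 min
Thu: 9:57 AM–5:19 PM = 7 h 22 min; less 30 min break → 6 h 52 min
Fri: 5:01 AM–4:14 PM = 11 h 13 min; less 30 min break → 10 h 43 min
Sat: 10:39 AM–4:41 PM = 6 h 2 min; less 30 min break → 5 h 32 min
Sun: 9:36 AM–5:55 PM = 8 h 19 min; less 30 min break → 7 h 49 min
Total worked: 39 h 33 min = 39.55 h.
Threshold 37.5 h → overtime 2 h 3 min, regular 37 h 30 min.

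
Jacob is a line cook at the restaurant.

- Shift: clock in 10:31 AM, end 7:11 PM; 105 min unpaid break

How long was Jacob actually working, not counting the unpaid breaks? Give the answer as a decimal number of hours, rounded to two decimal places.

Shift: 10:31 AM–7:11 PM = 8 h 40 min; less 105 min break → 6 h 55 min

6.92 hours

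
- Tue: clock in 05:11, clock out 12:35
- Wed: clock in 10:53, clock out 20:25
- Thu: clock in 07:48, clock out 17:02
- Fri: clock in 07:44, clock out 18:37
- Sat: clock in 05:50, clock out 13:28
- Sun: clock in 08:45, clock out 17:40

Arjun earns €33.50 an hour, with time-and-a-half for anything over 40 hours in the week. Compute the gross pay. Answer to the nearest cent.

€2023.40

Tue: 05:11–12:35 = 7 h 24 min
Wed: 10:53–20:25 = 9 h 32 min
Thu: 07:48–17:02 = 9 h 14 min
Fri: 07:44–18:37 = 10 h 53 min
Sat: 05:50–13:28 = 7 h 38 min
Sun: 08:45–17:40 = 8 h 55 min
Total worked: 53 h 36 min = 3216 min.
Regular 40 h 0 min = 2400 min at €33.50/h; overtime 13 h 36 min = 816 min at €50.25/h.
Pay = (2400 × €33.50 + 816 × €50.25) ÷ 60 = €2023.40.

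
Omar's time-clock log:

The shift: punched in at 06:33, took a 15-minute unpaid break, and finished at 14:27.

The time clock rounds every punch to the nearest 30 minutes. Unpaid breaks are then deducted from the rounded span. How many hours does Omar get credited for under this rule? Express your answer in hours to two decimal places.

7.75 hours

The shift: in 06:33→06:30, out 14:27→14:30; 8 h 0 min − 15 min = 7 h 45 min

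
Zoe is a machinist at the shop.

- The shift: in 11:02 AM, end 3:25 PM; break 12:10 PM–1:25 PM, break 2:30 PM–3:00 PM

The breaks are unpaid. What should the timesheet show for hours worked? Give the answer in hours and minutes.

2 h 38 min

The shift: 11:02 AM–3:25 PM = 4 h 23 min; less 105 min break → 2 h 38 min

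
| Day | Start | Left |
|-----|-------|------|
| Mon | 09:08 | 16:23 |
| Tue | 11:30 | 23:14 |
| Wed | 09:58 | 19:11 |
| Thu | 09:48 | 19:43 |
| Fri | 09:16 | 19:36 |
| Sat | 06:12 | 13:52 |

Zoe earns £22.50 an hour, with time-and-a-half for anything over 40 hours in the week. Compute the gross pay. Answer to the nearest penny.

Mon: 09:08–16:23 = 7 h 15 min
Tue: 11:30–23:14 = 11 h 44 min
Wed: 09:58–19:11 = 9 h 13 min
Thu: 09:48–19:43 = 9 h 55 min
Fri: 09:16–19:36 = 10 h 20 min
Sat: 06:12–13:52 = 7 h 40 min
Total worked: 56 h 7 min = 3367 min.
Regular 40 h 0 min = 2400 min at £22.50/h; overtime 16 h 7 min = 967 min at £33.75/h.
Pay = (2400 × £22.50 + 967 × £33.75) ÷ 60 = £1443.94.

£1443.94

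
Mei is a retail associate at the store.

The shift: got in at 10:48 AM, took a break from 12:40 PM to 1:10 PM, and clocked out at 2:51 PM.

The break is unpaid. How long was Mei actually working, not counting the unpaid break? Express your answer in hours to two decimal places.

3.55 hours

The shift: 10:48 AM–2:51 PM = 4 h 3 min; less 30 min break → 3 h 33 min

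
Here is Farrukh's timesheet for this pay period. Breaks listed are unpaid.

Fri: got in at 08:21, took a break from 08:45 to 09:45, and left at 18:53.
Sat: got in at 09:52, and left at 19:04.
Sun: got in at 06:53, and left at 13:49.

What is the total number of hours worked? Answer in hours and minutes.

25 h 40 min

Fri: 08:21–18:53 = 10 h 32 min; less 60 min break → 9 h 32 min
Sat: 09:52–19:04 = 9 h 12 min
Sun: 06:53–13:49 = 6 h 56 min
Total: 9 h 32 min + 9 h 12 min + 6 h 56 min = 25 h 40 min.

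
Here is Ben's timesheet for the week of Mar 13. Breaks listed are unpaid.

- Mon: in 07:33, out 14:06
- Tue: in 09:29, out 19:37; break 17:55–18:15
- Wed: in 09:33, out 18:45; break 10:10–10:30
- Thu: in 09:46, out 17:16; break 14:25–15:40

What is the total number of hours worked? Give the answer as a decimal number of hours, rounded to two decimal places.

Mon: 07:33–14:06 = 6 h 33 min
Tue: 09:29–19:37 = 10 h 8 min; less 20 min break → 9 h 48 min
Wed: 09:33–18:45 = 9 h 12 min; less 20 min break → 8 h 52 min
Thu: 09:46–17:16 = 7 h 30 min; less 75 min break → 6 h 15 min
Total: 6 h 33 min + 9 h 48 min + 8 h 52 min + 6 h 15 min = 31 h 28 min.

31.47 hours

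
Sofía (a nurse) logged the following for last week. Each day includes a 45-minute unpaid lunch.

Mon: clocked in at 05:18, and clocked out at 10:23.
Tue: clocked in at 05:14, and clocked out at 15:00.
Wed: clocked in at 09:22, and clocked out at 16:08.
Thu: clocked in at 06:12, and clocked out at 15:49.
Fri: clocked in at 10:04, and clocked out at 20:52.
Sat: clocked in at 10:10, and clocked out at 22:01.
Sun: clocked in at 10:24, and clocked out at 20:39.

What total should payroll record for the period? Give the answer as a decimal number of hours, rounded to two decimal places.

58.88 hours

Mon: 05:18–10:23 = 5 h 5 min; less 45 min break → 4 h 20 min
Tue: 05:14–15:00 = 9 h 46 min; less 45 min break → 9 h 1 min
Wed: 09:22–16:08 = 6 h 46 min; less 45 min break → 6 h 1 min
Thu: 06:12–15:49 = 9 h 37 min; less 45 min break → 8 h 52 min
Fri: 10:04–20:52 = 10 h 48 min; less 45 min break → 10 h 3 min
Sat: 10:10–22:01 = 11 h 51 min; less 45 min break → 11 h 6 min
Sun: 10:24–20:39 = 10 h 15 min; less 45 min break → 9 h 30 min
Total: 4 h 20 min + 9 h 1 min + 6 h 1 min + 8 h 52 min + 10 h 3 min + 11 h 6 min + 9 h 30 min = 58 h 53 min.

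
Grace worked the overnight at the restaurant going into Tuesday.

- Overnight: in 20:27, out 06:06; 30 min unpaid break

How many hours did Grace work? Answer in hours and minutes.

Overnight: 20:27 → midnight = 3 h 33 min; midnight → 06:06 = 6 h 6 min; span 9 h 39 min; less 30 min break → 9 h 9 min

9 h 9 min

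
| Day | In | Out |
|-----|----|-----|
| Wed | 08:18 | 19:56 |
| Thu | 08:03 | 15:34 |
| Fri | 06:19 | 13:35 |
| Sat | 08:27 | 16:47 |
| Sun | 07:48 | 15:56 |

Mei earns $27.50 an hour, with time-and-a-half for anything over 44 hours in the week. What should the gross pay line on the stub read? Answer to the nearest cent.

$1179.29

Wed: 08:18–19:56 = 11 h 38 min
Thu: 08:03–15:34 = 7 h 31 min
Fri: 06:19–13:35 = 7 h 16 min
Sat: 08:27–16:47 = 8 h 20 min
Sun: 07:48–15:56 = 8 h 8 min
Total worked: 42 h 53 min = 2573 min.
Regular 42 h 53 min = 2573 min at $27.50/h; overtime 0 h 0 min = 0 min at $41.25/h.
Pay = (2573 × $27.50 + 0 × $41.25) ÷ 60 = $1179.29.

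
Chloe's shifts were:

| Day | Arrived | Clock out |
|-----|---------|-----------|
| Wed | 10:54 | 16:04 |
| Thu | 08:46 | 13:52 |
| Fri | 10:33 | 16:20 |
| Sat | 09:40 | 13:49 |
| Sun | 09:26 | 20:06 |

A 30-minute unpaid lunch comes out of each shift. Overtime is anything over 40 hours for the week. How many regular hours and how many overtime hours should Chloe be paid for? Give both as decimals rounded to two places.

Regular 28.37 hours, overtime 0.00 hours

Wed: 10:54–16:04 = 5 h 10 min; less 30 min break → 4 h 40 min
Thu: 08:46–13:52 = 5 h 6 min; less 30 min break → 4 h 36 min
Fri: 10:33–16:20 = 5 h 47 min; less 30 min break → 5 h 17 min
Sat: 09:40–13:49 = 4 h 9 min; less 30 min break → 3 h 39 min
Sun: 09:26–20:06 = 10 h 40 min; less 30 min break → 10 h 10 min
Total worked: 28 h 22 min = 28.37 h.
Threshold 40 h → overtime 0 h 0 min, regular 28 h 22 min.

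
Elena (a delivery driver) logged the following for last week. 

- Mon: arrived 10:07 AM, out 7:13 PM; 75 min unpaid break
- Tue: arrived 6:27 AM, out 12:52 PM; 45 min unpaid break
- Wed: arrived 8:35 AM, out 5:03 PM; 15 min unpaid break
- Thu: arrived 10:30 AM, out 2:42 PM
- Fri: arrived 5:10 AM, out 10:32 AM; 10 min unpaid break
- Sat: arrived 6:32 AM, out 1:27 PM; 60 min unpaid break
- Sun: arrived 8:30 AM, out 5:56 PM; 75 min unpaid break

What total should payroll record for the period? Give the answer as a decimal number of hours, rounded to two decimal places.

Mon: 10:07 AM–7:13 PM = 9 h 6 min; less 75 min break → 7 h 51 min
Tue: 6:27 AM–12:52 PM = 6 h 25 min; less 45 min break → 5 h 40 min
Wed: 8:35 AM–5:03 PM = 8 h 28 min; less 15 min break → 8 h 13 min
Thu: 10:30 AM–2:42 PM = 4 h 12 min
Fri: 5:10 AM–10:32 AM = 5 h 22 min; less 10 min break → 5 h 12 min
Sat: 6:32 AM–1:27 PM = 6 h 55 min; less 60 min break → 5 h 55 min
Sun: 8:30 AM–5:56 PM = 9 h 26 min; less 75 min break → 8 h 11 min
Total: 7 h 51 min + 5 h 40 min + 8 h 13 min + 4 h 12 min + 5 h 12 min + 5 h 55 min + 8 h 11 min = 45 h 14 min.

45.23 hours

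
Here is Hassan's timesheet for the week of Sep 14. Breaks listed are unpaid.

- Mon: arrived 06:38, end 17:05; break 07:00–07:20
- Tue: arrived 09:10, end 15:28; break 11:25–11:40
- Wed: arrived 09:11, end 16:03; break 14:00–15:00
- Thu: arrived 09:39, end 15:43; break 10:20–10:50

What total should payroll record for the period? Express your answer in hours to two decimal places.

Mon: 06:38–17:05 = 10 h 27 min; less 20 min break → 10 h 7 min
Tue: 09:10–15:28 = 6 h 18 min; less 15 min break → 6 h 3 min
Wed: 09:11–16:03 = 6 h 52 min; less 60 min break → 5 h 52 min
Thu: 09:39–15:43 = 6 h 4 min; less 30 min break → 5 h 34 min
Total: 10 h 7 min + 6 h 3 min + 5 h 52 min + 5 h 34 min = 27 h 36 min.

27.60 hours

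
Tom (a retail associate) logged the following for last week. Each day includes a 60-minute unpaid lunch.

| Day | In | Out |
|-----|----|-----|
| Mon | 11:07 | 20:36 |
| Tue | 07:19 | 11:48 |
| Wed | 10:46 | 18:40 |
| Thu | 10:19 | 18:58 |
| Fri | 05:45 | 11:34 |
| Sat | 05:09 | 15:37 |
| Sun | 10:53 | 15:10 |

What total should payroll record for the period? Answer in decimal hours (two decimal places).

Mon: 11:07–20:36 = 9 h 29 min; less 60 min break → 8 h 29 min
Tue: 07:19–11:48 = 4 h 29 min; less 60 min break → 3 h 29 min
Wed: 10:46–18:40 = 7 h 54 min; less 60 min break → 6 h 54 min
Thu: 10:19–18:58 = 8 h 39 min; less 60 min break → 7 h 39 min
Fri: 05:45–11:34 = 5 h 49 min; less 60 min break → 4 h 49 min
Sat: 05:09–15:37 = 10 h 28 min; less 60 min break → 9 h 28 min
Sun: 10:53–15:10 = 4 h 17 min; less 60 min break → 3 h 17 min
Total: 8 h 29 min + 3 h 29 min + 6 h 54 min + 7 h 39 min + 4 h 49 min + 9 h 28 min + 3 h 17 min = 44 h 5 min.

44.08 hours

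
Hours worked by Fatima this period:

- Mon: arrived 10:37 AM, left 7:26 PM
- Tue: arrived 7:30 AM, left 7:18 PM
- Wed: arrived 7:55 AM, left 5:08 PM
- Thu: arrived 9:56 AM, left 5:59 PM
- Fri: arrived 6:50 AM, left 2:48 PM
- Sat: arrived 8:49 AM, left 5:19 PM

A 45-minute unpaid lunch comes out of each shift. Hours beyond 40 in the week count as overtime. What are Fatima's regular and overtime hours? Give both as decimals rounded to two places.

Regular 40.00 hours, overtime 9.85 hours

Mon: 10:37 AM–7:26 PM = 8 h 49 min; less 45 min break → 8 h 4 min
Tue: 7:30 AM–7:18 PM = 11 h 48 min; less 45 min break → 11 h 3 min
Wed: 7:55 AM–5:08 PM = 9 h 13 min; less 45 min break → 8 h 28 min
Thu: 9:56 AM–5:59 PM = 8 h 3 min; less 45 min break → 7 h 18 min
Fri: 6:50 AM–2:48 PM = 7 h 58 min; less 45 min break → 7 h 13 min
Sat: 8:49 AM–5:19 PM = 8 h 30 min; less 45 min break → 7 h 45 min
Total worked: 49 h 51 min = 49.85 h.
Threshold 40 h → overtime 9 h 51 min, regular 40 h 0 min.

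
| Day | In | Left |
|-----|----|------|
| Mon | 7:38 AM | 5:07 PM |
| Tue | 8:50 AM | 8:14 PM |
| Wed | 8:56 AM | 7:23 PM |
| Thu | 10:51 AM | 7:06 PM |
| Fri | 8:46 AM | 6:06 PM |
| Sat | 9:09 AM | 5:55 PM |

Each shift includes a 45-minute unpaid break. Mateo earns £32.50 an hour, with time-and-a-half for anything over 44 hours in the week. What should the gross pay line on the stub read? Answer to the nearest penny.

£1877.69

Mon: 7:38 AM–5:07 PM = 9 h 29 min; less 45 min break → 8 h 44 min
Tue: 8:50 AM–8:14 PM = 11 h 24 min; less 45 min break → 10 h 39 min
Wed: 8:56 AM–7:23 PM = 10 h 27 min; less 45 min break → 9 h 42 min
Thu: 10:51 AM–7:06 PM = 8 h 15 min; less 45 min break → 7 h 30 min
Fri: 8:46 AM–6:06 PM = 9 h 20 min; less 45 min break → 8 h 35 min
Sat: 9:09 AM–5:55 PM = 8 h 46 min; less 45 min break → 8 h 1 min
Total worked: 53 h 11 min = 3191 min.
Regular 44 h 0 min = 2640 min at £32.50/h; overtime 9 h 11 min = 551 min at £48.75/h.
Pay = (2640 × £32.50 + 551 × £48.75) ÷ 60 = £1877.69.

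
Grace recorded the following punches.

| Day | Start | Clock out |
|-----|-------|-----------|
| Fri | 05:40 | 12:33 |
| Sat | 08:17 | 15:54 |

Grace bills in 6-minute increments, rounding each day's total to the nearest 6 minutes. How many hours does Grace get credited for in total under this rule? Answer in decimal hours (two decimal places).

Fri: 05:40–12:33 = 6 h 53 min → rounds to 6 h 54 min
Sat: 08:17–15:54 = 7 h 37 min → rounds to 7 h 36 min
Total credited: 14 h 30 min.

14.50 hours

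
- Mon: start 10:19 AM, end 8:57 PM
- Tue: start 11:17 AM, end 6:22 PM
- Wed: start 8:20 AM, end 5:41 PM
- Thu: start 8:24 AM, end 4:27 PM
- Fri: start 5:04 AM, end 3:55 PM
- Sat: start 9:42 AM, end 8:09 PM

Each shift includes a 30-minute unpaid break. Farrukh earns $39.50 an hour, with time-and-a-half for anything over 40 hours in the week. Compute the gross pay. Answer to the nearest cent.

$2374.94

Mon: 10:19 AM–8:57 PM = 10 h 38 min; less 30 min break → 10 h 8 min
Tue: 11:17 AM–6:22 PM = 7 h 5 min; less 30 min break → 6 h 35 min
Wed: 8:20 AM–5:41 PM = 9 h 21 min; less 30 min break → 8 h 51 min
Thu: 8:24 AM–4:27 PM = 8 h 3 min; less 30 min break → 7 h 33 min
Fri: 5:04 AM–3:55 PM = 10 h 51 min; less 30 min break → 10 h 21 min
Sat: 9:42 AM–8:09 PM = 10 h 27 min; less 30 min break → 9 h 57 min
Total worked: 53 h 25 min = 3205 min.
Regular 40 h 0 min = 2400 min at $39.50/h; overtime 13 h 25 min = 805 min at $59.25/h.
Pay = (2400 × $39.50 + 805 × $59.25) ÷ 60 = $2374.94.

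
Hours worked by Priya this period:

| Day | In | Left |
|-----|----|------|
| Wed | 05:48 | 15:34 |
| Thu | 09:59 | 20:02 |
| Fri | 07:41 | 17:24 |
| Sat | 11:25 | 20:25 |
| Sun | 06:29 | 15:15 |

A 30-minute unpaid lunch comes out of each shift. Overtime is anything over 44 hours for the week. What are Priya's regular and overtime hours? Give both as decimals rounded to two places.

Wed: 05:48–15:34 = 9 h 46 min; less 30 min break → 9 h 16 min
Thu: 09:59–20:02 = 10 h 3 min; less 30 min break → 9 h 33 min
Fri: 07:41–17:24 = 9 h 43 min; less 30 min break → 9 h 13 min
Sat: 11:25–20:25 = 9 h 0 min; less 30 min break → 8 h 30 min
Sun: 06:29–15:15 = 8 h 46 min; less 30 min break → 8 h 16 min
Total worked: 44 h 48 min = 44.80 h.
Threshold 44 h → overtime 0 h 48 min, regular 44 h 0 min.

Regular 44.00 hours, overtime 0.80 hours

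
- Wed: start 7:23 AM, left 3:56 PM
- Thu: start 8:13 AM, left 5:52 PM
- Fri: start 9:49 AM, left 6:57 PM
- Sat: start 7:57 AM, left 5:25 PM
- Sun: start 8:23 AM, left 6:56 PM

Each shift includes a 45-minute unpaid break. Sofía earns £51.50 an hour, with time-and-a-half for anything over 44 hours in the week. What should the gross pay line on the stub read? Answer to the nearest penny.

£2245.40

Wed: 7:23 AM–3:56 PM = 8 h 33 min; less 45 min break → 7 h 48 min
Thu: 8:13 AM–5:52 PM = 9 h 39 min; less 45 min break → 8 h 54 min
Fri: 9:49 AM–6:57 PM = 9 h 8 min; less 45 min break → 8 h 23 min
Sat: 7:57 AM–5:25 PM = 9 h 28 min; less 45 min break → 8 h 43 min
Sun: 8:23 AM–6:56 PM = 10 h 33 min; less 45 min break → 9 h 48 min
Total worked: 43 h 36 min = 2616 min.
Regular 43 h 36 min = 2616 min at £51.50/h; overtime 0 h 0 min = 0 min at £77.25/h.
Pay = (2616 × £51.50 + 0 × £77.25) ÷ 60 = £2245.40.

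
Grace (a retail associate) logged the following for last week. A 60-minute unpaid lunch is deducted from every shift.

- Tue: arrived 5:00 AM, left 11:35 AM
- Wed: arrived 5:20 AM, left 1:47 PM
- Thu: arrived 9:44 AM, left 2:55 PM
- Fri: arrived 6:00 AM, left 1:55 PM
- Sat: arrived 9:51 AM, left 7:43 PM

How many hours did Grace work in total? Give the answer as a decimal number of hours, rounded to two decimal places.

Tue: 5:00 AM–11:35 AM = 6 h 35 min; less 60 min break → 5 h 35 min
Wed: 5:20 AM–1:47 PM = 8 h 27 min; less 60 min break → 7 h 27 min
Thu: 9:44 AM–2:55 PM = 5 h 11 min; less 60 min break → 4 h 11 min
Fri: 6:00 AM–1:55 PM = 7 h 55 min; less 60 min break → 6 h 55 min
Sat: 9:51 AM–7:43 PM = 9 h 52 min; less 60 min break → 8 h 52 min
Total: 5 h 35 min + 7 h 27 min + 4 h 11 min + 6 h 55 min + 8 h 52 min = 33 h 0 min.

33.00 hours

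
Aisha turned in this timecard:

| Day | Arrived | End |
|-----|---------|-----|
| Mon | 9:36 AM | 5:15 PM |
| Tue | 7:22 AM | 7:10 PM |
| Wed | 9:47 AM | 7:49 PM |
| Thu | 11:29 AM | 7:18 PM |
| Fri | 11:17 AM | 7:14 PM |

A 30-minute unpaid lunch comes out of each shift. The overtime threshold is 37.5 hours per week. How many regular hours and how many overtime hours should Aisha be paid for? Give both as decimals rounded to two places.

Mon: 9:36 AM–5:15 PM = 7 h 39 min; less 30 min break → 7 h 9 min
Tue: 7:22 AM–7:10 PM = 11 h 48 min; less 30 min break → 11 h 18 min
Wed: 9:47 AM–7:49 PM = 10 h 2 min; less 30 min break → 9 h 32 min
Thu: 11:29 AM–7:18 PM = 7 h 49 min; less 30 min break → 7 h 19 min
Fri: 11:17 AM–7:14 PM = 7 h 57 min; less 30 min break → 7 h 27 min
Total worked: 42 h 45 min = 42.75 h.
Threshold 37.5 h → overtime 5 h 15 min, regular 37 h 30 min.

Regular 37.50 hours, overtime 5.25 hours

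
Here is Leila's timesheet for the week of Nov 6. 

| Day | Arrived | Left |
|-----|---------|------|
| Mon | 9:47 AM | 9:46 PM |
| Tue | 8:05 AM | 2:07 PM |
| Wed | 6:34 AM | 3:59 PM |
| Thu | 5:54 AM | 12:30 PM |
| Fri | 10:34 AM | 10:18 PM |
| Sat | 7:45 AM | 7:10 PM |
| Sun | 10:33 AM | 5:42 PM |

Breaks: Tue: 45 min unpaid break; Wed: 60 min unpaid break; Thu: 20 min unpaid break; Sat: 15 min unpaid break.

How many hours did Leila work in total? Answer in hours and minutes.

62 h 0 min

Mon: 9:47 AM–9:46 PM = 11 h 59 min
Tue: 8:05 AM–2:07 PM = 6 h 2 min; less 45 min break → 5 h 17 min
Wed: 6:34 AM–3:59 PM = 9 h 25 min; less 60 min break → 8 h 25 min
Thu: 5:54 AM–12:30 PM = 6 h 36 min; less 20 min break → 6 h 16 min
Fri: 10:34 AM–10:18 PM = 11 h 44 min
Sat: 7:45 AM–7:10 PM = 11 h 25 min; less 15 min break → 11 h 10 min
Sun: 10:33 AM–5:42 PM = 7 h 9 min
Total: 11 h 59 min + 5 h 17 min + 8 h 25 min + 6 h 16 min + 11 h 44 min + 11 h 10 min + 7 h 9 min = 62 h 0 min.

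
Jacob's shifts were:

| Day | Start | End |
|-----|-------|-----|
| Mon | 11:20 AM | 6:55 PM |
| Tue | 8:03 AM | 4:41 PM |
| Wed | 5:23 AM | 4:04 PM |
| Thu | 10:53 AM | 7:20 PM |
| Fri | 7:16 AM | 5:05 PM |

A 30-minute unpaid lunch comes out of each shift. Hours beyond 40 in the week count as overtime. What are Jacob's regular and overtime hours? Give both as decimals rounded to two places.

Regular 40.00 hours, overtime 2.67 hours

Mon: 11:20 AM–6:55 PM = 7 h 35 min; less 30 min break → 7 h 5 min
Tue: 8:03 AM–4:41 PM = 8 h 38 min; less 30 min break → 8 h 8 min
Wed: 5:23 AM–4:04 PM = 10 h 41 min; less 30 min break → 10 h 11 min
Thu: 10:53 AM–7:20 PM = 8 h 27 min; less 30 min break → 7 h 57 min
Fri: 7:16 AM–5:05 PM = 9 h 49 min; less 30 min break → 9 h 19 min
Total worked: 42 h 40 min = 42.67 h.
Threshold 40 h → overtime 2 h 40 min, regular 40 h 0 min.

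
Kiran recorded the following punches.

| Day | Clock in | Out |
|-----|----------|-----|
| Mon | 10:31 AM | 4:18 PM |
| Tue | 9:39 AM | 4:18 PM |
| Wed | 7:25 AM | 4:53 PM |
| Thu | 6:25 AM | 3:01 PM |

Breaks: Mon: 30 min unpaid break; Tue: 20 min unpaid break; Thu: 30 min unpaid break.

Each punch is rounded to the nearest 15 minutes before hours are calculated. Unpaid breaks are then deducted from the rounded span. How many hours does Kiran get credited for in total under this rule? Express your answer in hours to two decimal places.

Mon: in 10:31 AM→10:30 AM, out 4:18 PM→4:15 PM; 5 h 45 min − 30 min = 5 h 15 min
Tue: in 9:39 AM→9:45 AM, out 4:18 PM→4:15 PM; 6 h 30 min − 20 min = 6 h 10 min
Wed: in 7:25 AM→7:30 AM, out 4:53 PM→5:00 PM; 9 h 30 min
Thu: in 6:25 AM→6:30 AM, out 3:01 PM→3:00 PM; 8 h 30 min − 30 min = 8 h 0 min
Total credited: 28 h 55 min.

28.92 hours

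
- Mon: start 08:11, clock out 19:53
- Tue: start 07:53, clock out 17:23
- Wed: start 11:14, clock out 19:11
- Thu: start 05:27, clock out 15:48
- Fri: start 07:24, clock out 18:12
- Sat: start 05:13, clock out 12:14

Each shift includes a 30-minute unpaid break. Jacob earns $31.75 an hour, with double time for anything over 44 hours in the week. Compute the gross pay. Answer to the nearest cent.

$2052.11

Mon: 08:11–19:53 = 11 h 42 min; less 30 min break → 11 h 12 min
Tue: 07:53–17:23 = 9 h 30 min; less 30 min break → 9 h 0 min
Wed: 11:14–19:11 = 7 h 57 min; less 30 min break → 7 h 27 min
Thu: 05:27–15:48 = 10 h 21 min; less 30 min break → 9 h 51 min
Fri: 07:24–18:12 = 10 h 48 min; less 30 min break → 10 h 18 min
Sat: 05:13–12:14 = 7 h 1 min; less 30 min break → 6 h 31 min
Total worked: 54 h 19 min = 3259 min.
Regular 44 h 0 min = 2640 min at $31.75/h; overtime 10 h 19 min = 619 min at $63.50/h.
Pay = (2640 × $31.75 + 619 × $63.50) ÷ 60 = $2052.11.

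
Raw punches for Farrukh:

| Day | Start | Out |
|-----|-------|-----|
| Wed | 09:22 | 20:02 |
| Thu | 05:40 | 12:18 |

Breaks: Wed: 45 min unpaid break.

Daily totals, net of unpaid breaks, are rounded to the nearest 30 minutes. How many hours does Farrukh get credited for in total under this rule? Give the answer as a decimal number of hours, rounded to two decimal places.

Wed: 09:22–20:02 = 10 h 40 min − 45 min = 9 h 55 min → rounds to 10 h 0 min
Thu: 05:40–12:18 = 6 h 38 min → rounds to 6 h 30 min
Total credited: 16 h 30 min.

16.50 hours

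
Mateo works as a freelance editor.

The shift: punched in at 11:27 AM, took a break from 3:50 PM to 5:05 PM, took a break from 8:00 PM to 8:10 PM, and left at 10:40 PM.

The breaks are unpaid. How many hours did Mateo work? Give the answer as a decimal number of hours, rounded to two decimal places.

The shift: 11:27 AM–10:40 PM = 11 h 13 min; less 85 min break → 9 h 48 min

9.80 hours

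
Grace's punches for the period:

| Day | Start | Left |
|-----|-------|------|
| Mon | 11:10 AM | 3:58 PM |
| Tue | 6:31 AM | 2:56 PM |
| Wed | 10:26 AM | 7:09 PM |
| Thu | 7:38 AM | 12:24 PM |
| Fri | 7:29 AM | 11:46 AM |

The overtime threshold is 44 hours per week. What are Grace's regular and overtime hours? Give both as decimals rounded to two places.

Regular 30.98 hours, overtime 0.00 hours

Mon: 11:10 AM–3:58 PM = 4 h 48 min
Tue: 6:31 AM–2:56 PM = 8 h 25 min
Wed: 10:26 AM–7:09 PM = 8 h 43 min
Thu: 7:38 AM–12:24 PM = 4 h 46 min
Fri: 7:29 AM–11:46 AM = 4 h 17 min
Total worked: 30 h 59 min = 30.98 h.
Threshold 44 h → overtime 0 h 0 min, regular 30 h 59 min.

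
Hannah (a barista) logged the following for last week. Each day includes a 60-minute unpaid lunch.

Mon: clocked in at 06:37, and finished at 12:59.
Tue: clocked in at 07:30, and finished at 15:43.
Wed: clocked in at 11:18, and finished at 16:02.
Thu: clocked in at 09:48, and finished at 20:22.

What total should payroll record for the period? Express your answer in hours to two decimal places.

Mon: 06:37–12:59 = 6 h 22 min; less 60 min break → 5 h 22 min
Tue: 07:30–15:43 = 8 h 13 min; less 60 min break → 7 h 13 min
Wed: 11:18–16:02 = 4 h 44 min; less 60 min break → 3 h 44 min
Thu: 09:48–20:22 = 10 h 34 min; less 60 min break → 9 h 34 min
Total: 5 h 22 min + 7 h 13 min + 3 h 44 min + 9 h 34 min = 25 h 53 min.

25.88 hours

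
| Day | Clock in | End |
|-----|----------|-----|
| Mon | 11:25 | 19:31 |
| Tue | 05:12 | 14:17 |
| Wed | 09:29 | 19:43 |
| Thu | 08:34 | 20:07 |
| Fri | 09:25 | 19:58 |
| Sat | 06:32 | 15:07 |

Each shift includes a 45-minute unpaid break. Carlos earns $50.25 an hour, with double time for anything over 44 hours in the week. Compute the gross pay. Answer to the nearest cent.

Mon: 11:25–19:31 = 8 h 6 min; less 45 min break → 7 h 21 min
Tue: 05:12–14:17 = 9 h 5 min; less 45 min break → 8 h 20 min
Wed: 09:29–19:43 = 10 h 14 min; less 45 min break → 9 h 29 min
Thu: 08:34–20:07 = 11 h 33 min; less 45 min break → 10 h 48 min
Fri: 09:25–19:58 = 10 h 33 min; less 45 min break → 9 h 48 min
Sat: 06:32–15:07 = 8 h 35 min; less 45 min break → 7 h 50 min
Total worked: 53 h 36 min = 3216 min.
Regular 44 h 0 min = 2640 min at $50.25/h; overtime 9 h 36 min = 576 min at $100.50/h.
Pay = (2640 × $50.25 + 576 × $100.50) ÷ 60 = $3175.80.

$3175.80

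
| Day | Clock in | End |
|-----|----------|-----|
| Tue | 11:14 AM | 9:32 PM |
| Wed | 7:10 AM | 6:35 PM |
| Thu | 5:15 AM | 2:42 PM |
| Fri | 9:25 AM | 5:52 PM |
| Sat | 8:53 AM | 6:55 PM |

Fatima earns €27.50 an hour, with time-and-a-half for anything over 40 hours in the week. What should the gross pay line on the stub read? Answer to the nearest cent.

€1498.06

Tue: 11:14 AM–9:32 PM = 10 h 18 min
Wed: 7:10 AM–6:35 PM = 11 h 25 min
Thu: 5:15 AM–2:42 PM = 9 h 27 min
Fri: 9:25 AM–5:52 PM = 8 h 27 min
Sat: 8:53 AM–6:55 PM = 10 h 2 min
Total worked: 49 h 39 min = 2979 min.
Regular 40 h 0 min = 2400 min at €27.50/h; overtime 9 h 39 min = 579 min at €41.25/h.
Pay = (2400 × €27.50 + 579 × €41.25) ÷ 60 = €1498.06.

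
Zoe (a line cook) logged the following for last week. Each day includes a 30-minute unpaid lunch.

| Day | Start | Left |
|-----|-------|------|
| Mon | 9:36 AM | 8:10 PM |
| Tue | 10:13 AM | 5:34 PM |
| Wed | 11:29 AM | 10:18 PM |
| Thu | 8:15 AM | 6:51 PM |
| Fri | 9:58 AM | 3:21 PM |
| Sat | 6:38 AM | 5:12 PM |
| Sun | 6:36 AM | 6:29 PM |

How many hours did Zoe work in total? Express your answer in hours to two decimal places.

Mon: 9:36 AM–8:10 PM = 10 h 34 min; less 30 min break → 10 h 4 min
Tue: 10:13 AM–5:34 PM = 7 h 21 min; less 30 min break → 6 h 51 min
Wed: 11:29 AM–10:18 PM = 10 h 49 min; less 30 min break → 10 h 19 min
Thu: 8:15 AM–6:51 PM = 10 h 36 min; less 30 min break → 10 h 6 min
Fri: 9:58 AM–3:21 PM = 5 h 23 min; less 30 min break → 4 h 53 min
Sat: 6:38 AM–5:12 PM = 10 h 34 min; less 30 min break → 10 h 4 min
Sun: 6:36 AM–6:29 PM = 11 h 53 min; less 30 min break → 11 h 23 min
Total: 10 h 4 min + 6 h 51 min + 10 h 19 min + 10 h 6 min + 4 h 53 min + 10 h 4 min + 11 h 23 min = 63 h 40 min.

63.67 hours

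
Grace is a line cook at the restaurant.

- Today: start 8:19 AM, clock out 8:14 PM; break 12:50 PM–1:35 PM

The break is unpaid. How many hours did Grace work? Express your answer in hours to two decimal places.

11.17 hours

Today: 8:19 AM–8:14 PM = 11 h 55 min; less 45 min break → 11 h 10 min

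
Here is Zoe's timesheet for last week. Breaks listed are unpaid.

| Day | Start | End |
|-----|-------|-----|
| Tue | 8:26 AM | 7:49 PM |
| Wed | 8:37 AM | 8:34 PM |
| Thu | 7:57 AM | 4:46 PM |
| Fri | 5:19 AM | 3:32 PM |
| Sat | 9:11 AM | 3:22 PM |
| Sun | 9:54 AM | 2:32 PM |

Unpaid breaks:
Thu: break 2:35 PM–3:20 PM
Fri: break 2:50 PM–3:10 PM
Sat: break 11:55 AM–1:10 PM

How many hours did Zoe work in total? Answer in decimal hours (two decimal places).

50.85 hours

Tue: 8:26 AM–7:49 PM = 11 h 23 min
Wed: 8:37 AM–8:34 PM = 11 h 57 min
Thu: 7:57 AM–4:46 PM = 8 h 49 min; less 45 min break → 8 h 4 min
Fri: 5:19 AM–3:32 PM = 10 h 13 min; less 20 min break → 9 h 53 min
Sat: 9:11 AM–3:22 PM = 6 h 11 min; less 75 min break → 4 h 56 min
Sun: 9:54 AM–2:32 PM = 4 h 38 min
Total: 11 h 23 min + 11 h 57 min + 8 h 4 min + 9 h 53 min + 4 h 56 min + 4 h 38 min = 50 h 51 min.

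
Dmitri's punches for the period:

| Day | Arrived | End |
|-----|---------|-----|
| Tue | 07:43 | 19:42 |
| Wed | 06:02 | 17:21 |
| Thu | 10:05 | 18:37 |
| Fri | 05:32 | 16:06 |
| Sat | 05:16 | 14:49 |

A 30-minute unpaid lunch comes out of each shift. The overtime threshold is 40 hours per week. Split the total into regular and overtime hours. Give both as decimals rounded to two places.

Regular 40.00 hours, overtime 9.45 hours

Tue: 07:43–19:42 = 11 h 59 min; less 30 min break → 11 h 29 min
Wed: 06:02–17:21 = 11 h 19 min; less 30 min break → 10 h 49 min
Thu: 10:05–18:37 = 8 h 32 min; less 30 min break → 8 h 2 min
Fri: 05:32–16:06 = 10 h 34 min; less 30 min break → 10 h 4 min
Sat: 05:16–14:49 = 9 h 33 min; less 30 min break → 9 h 3 min
Total worked: 49 h 27 min = 49.45 h.
Threshold 40 h → overtime 9 h 27 min, regular 40 h 0 min.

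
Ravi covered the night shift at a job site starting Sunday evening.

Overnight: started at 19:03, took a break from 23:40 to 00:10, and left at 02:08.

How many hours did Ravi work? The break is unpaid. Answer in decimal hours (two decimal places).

Overnight: 19:03 → midnight = 4 h 57 min; midnight → 02:08 = 2 h 8 min; span 7 h 5 min; less 30 min break → 6 h 35 min

6.58 hours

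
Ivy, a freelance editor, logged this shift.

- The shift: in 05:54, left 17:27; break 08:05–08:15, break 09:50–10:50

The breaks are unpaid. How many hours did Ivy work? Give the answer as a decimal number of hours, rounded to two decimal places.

10.38 hours

The shift: 05:54–17:27 = 11 h 33 min; less 70 min break → 10 h 23 min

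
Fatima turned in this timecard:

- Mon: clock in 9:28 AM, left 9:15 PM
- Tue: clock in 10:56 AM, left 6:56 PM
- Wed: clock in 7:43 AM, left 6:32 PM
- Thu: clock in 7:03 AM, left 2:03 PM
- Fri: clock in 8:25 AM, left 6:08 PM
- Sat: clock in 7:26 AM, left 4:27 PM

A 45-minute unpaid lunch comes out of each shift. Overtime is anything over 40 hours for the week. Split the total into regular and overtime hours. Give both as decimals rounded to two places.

Mon: 9:28 AM–9:15 PM = 11 h 47 min; less 45 min break → 11 h 2 min
Tue: 10:56 AM–6:56 PM = 8 h 0 min; less 45 min break → 7 h 15 min
Wed: 7:43 AM–6:32 PM = 10 h 49 min; less 45 min break → 10 h 4 min
Thu: 7:03 AM–2:03 PM = 7 h 0 min; less 45 min break → 6 h 15 min
Fri: 8:25 AM–6:08 PM = 9 h 43 min; less 45 min break → 8 h 58 min
Sat: 7:26 AM–4:27 PM = 9 h 1 min; less 45 min break → 8 h 16 min
Total worked: 51 h 50 min = 51.83 h.
Threshold 40 h → overtime 11 h 50 min, regular 40 h 0 min.

Regular 40.00 hours, overtime 11.83 hours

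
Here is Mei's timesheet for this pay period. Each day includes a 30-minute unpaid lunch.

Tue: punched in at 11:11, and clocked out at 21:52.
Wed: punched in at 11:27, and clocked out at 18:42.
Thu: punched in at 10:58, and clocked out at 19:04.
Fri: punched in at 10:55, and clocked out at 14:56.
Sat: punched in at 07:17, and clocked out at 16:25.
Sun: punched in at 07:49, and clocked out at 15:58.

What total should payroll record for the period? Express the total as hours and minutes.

44 h 20 min

Tue: 11:11–21:52 = 10 h 41 min; less 30 min break → 10 h 11 min
Wed: 11:27–18:42 = 7 h 15 min; less 30 min break → 6 h 45 min
Thu: 10:58–19:04 = 8 h 6 min; less 30 min break → 7 h 36 min
Fri: 10:55–14:56 = 4 h 1 min; less 30 min break → 3 h 31 min
Sat: 07:17–16:25 = 9 h 8 min; less 30 min break → 8 h 38 min
Sun: 07:49–15:58 = 8 h 9 min; less 30 min break → 7 h 39 min
Total: 10 h 11 min + 6 h 45 min + 7 h 36 min + 3 h 31 min + 8 h 38 min + 7 h 39 min = 44 h 20 min.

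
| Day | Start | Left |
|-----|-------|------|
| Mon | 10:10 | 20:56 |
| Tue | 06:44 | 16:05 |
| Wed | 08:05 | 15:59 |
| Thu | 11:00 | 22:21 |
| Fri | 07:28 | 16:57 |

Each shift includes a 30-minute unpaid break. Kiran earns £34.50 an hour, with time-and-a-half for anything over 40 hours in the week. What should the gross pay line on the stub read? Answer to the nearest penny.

£1708.61

Mon: 10:10–20:56 = 10 h 46 min; less 30 min break → 10 h 16 min
Tue: 06:44–16:05 = 9 h 21 min; less 30 min break → 8 h 51 min
Wed: 08:05–15:59 = 7 h 54 min; less 30 min break → 7 h 24 min
Thu: 11:00–22:21 = 11 h 21 min; less 30 min break → 10 h 51 min
Fri: 07:28–16:57 = 9 h 29 min; less 30 min break → 8 h 59 min
Total worked: 46 h 21 min = 2781 min.
Regular 40 h 0 min = 2400 min at £34.50/h; overtime 6 h 21 min = 381 min at £51.75/h.
Pay = (2400 × £34.50 + 381 × £51.75) ÷ 60 = £1708.61.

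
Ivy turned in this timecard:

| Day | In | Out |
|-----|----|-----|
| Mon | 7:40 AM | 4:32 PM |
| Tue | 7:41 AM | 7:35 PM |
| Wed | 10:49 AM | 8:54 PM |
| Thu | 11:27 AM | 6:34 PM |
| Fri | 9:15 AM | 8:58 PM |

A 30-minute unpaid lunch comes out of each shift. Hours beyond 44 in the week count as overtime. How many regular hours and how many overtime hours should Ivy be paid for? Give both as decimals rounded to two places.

Regular 44.00 hours, overtime 3.18 hours

Mon: 7:40 AM–4:32 PM = 8 h 52 min; less 30 min break → 8 h 22 min
Tue: 7:41 AM–7:35 PM = 11 h 54 min; less 30 min break → 11 h 24 min
Wed: 10:49 AM–8:54 PM = 10 h 5 min; less 30 min break → 9 h 35 min
Thu: 11:27 AM–6:34 PM = 7 h 7 min; less 30 min break → 6 h 37 min
Fri: 9:15 AM–8:58 PM = 11 h 43 min; less 30 min break → 11 h 13 min
Total worked: 47 h 11 min = 47.18 h.
Threshold 44 h → overtime 3 h 11 min, regular 44 h 0 min.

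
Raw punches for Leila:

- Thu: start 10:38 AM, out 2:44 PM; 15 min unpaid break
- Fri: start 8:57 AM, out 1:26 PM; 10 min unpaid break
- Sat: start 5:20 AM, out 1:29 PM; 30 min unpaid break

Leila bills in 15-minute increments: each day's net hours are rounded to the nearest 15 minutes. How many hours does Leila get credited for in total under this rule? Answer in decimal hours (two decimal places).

15.75 hours

Thu: 10:38 AM–2:44 PM = 4 h 6 min − 15 min = 3 h 51 min → rounds to 3 h 45 min
Fri: 8:57 AM–1:26 PM = 4 h 29 min − 10 min = 4 h 19 min → rounds to 4 h 15 min
Sat: 5:20 AM–1:29 PM = 8 h 9 min − 30 min = 7 h 39 min → rounds to 7 h 45 min
Total credited: 15 h 45 min.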